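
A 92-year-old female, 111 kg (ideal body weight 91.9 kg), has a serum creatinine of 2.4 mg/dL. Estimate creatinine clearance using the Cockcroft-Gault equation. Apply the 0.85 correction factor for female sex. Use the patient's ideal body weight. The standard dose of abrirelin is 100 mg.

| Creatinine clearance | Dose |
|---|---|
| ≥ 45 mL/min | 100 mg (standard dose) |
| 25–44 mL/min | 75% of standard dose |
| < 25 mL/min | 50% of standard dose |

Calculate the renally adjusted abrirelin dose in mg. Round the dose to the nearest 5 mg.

CrCl = (140 − 92) × 91.9 / (72 × 2.4) × 0.85 = 4411.2 / 172.80 × 0.85 ≈ 21.7 mL/min
CrCl ≈ 22 mL/min → bracket < 25 mL/min.
50% of 100 mg = 50 mg

50 mg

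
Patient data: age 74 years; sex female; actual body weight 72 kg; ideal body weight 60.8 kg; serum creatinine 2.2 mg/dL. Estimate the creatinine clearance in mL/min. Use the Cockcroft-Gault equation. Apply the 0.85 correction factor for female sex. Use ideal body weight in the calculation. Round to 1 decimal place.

21.5 mL/min

CrCl = (140 − 74) × 60.8 / (72 × 2.2) × 0.85 = 4012.8 / 158.40 × 0.85 ≈ 21.5 mL/min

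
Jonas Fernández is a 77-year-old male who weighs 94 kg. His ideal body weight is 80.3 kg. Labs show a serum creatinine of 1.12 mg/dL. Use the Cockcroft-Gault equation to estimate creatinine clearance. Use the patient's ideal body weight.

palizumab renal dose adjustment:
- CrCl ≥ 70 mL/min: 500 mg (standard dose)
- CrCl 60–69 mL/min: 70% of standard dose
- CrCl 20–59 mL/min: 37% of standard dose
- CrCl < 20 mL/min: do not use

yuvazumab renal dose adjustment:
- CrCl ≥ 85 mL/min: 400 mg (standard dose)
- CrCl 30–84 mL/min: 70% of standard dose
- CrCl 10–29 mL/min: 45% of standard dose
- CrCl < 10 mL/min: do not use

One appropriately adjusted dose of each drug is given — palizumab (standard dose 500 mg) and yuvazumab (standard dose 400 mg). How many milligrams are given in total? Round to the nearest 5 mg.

CrCl = (140 − 77) × 80.3 / (72 × 1.12) = 5058.9 / 80.64 ≈ 62.7 mL/min
CrCl ≈ 63 mL/min.
palizumab: 60–69 mL/min → 70% of 500 mg = 350 mg.
yuvazumab: 30–84 mL/min → 70% of 400 mg = 280 mg.
Total = 350 + 280 = 630 mg.

630 mg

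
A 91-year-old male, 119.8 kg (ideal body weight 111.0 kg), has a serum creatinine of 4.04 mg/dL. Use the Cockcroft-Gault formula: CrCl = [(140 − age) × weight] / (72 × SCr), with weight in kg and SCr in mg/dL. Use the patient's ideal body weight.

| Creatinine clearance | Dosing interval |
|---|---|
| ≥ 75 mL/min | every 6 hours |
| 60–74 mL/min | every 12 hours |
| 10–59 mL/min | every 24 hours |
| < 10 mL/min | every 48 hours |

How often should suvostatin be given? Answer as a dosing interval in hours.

every 24 hours

CrCl = (140 − 91) × 111 / (72 × 4.04) = 5439.0 / 290.88 ≈ 18.7 mL/min
CrCl ≈ 19 mL/min → bracket 10–59 mL/min → every 24 hours.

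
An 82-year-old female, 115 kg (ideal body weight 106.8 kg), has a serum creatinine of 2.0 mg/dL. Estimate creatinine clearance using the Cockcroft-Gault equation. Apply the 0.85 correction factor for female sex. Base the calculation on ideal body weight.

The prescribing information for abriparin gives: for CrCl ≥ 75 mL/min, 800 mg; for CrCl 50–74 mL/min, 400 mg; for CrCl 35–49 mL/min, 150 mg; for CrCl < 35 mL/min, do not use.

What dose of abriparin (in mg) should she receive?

150 mg

CrCl = (140 − 82) × 106.8 / (72 × 2) × 0.85 = 6194.4 / 144.00 × 0.85 ≈ 36.6 mL/min
CrCl ≈ 37 mL/min → bracket 35–49 mL/min.
Dose for this bracket: 150 mg.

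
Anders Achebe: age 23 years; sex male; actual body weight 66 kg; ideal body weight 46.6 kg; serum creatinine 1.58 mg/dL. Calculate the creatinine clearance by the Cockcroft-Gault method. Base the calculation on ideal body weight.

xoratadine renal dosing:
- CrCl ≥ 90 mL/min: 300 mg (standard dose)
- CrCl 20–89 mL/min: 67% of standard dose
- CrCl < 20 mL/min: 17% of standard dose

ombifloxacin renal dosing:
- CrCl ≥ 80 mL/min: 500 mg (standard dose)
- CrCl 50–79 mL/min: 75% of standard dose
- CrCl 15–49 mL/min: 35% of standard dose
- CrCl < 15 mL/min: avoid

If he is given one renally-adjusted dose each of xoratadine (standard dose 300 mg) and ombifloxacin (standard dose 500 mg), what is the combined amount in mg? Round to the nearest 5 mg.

375 mg

CrCl = (140 − 23) × 46.6 / (72 × 1.58) = 5452.2 / 113.76 ≈ 47.9 mL/min
CrCl ≈ 48 mL/min.
xoratadine: 20–89 mL/min → 67% of 300 mg = 201 mg.
ombifloxacin: 15–49 mL/min → 35% of 500 mg = 175 mg.
Total = 201 + 175 = 376 mg.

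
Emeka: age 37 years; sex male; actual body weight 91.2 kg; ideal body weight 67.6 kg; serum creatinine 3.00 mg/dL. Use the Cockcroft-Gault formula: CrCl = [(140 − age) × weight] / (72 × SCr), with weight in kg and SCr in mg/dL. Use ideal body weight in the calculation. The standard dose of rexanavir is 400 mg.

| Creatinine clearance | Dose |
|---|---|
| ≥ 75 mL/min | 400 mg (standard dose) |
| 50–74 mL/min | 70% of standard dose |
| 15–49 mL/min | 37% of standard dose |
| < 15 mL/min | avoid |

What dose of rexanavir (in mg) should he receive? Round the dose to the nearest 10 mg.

150 mg

CrCl = (140 − 37) × 67.6 / (72 × 3) = 6962.8 / 216.00 ≈ 32.2 mL/min
CrCl ≈ 32 mL/min → bracket 15–49 mL/min.
37% of 400 mg = 148 mg → 150 mg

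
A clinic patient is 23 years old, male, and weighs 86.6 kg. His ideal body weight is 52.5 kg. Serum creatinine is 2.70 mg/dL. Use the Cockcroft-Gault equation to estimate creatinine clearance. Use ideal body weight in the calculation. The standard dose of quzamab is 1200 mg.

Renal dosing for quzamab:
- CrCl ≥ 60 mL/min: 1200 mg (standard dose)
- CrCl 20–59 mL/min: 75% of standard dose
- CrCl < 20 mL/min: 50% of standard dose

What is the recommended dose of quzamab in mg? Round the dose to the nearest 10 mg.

900 mg

CrCl = (140 − 23) × 52.5 / (72 × 2.7) = 6142.5 / 194.40 ≈ 31.6 mL/min
CrCl ≈ 32 mL/min → bracket 20–59 mL/min.
75% of 1200 mg = 900 mg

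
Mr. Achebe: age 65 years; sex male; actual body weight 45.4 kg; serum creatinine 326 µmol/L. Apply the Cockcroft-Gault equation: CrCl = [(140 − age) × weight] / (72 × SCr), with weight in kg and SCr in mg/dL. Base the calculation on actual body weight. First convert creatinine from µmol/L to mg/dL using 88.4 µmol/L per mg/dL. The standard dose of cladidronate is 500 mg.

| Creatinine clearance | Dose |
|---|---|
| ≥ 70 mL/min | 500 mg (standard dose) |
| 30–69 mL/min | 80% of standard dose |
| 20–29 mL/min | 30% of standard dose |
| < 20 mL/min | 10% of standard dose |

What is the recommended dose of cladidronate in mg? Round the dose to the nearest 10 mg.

SCr = 326 / 88.4 = 3.688 mg/dL
CrCl = (140 − 65) × 45.4 / (72 × 3.688) = 3405.0 / 265.54 ≈ 12.8 mL/min
CrCl ≈ 13 mL/min → bracket < 20 mL/min.
10% of 500 mg = 50 mg

50 mg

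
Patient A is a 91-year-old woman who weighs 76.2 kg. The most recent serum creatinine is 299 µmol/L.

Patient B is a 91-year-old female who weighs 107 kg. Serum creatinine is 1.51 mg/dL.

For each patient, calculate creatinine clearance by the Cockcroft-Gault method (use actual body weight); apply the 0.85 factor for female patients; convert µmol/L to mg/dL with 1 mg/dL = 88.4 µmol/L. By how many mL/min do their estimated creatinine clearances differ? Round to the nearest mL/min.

Patient A: SCr = 299 / 88.4 = 3.382 mg/dL
Patient A: CrCl = (140 − 91) × 76.2 / (72 × 3.382) × 0.85 = 3733.8 / 243.50 × 0.85 ≈ 13.0 mL/min
Patient B: CrCl = (140 − 91) × 107 / (72 × 1.51) × 0.85 = 5243.0 / 108.72 × 0.85 ≈ 41.0 mL/min
|13.0 − 41.0| = 28.0 mL/min

28 mL/min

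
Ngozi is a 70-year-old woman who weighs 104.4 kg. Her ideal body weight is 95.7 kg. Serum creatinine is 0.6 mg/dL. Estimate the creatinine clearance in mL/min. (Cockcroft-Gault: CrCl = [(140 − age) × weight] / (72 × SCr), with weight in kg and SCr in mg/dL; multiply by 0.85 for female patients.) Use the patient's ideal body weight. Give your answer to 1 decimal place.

131.8 mL/min

CrCl = (140 − 70) × 95.7 / (72 × 0.6) × 0.85 = 6699.0 / 43.20 × 0.85 ≈ 131.8 mL/min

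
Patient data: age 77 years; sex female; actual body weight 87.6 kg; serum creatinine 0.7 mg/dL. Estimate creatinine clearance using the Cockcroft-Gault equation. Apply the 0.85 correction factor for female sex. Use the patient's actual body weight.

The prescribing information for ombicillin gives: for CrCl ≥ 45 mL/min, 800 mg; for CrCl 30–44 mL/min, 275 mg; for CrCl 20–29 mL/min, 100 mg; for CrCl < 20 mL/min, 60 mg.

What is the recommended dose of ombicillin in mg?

CrCl = (140 − 77) × 87.6 / (72 × 0.7) × 0.85 = 5518.8 / 50.40 × 0.85 ≈ 93.1 mL/min
CrCl ≈ 93 mL/min → bracket ≥ 45 mL/min.
Dose for this bracket: 800 mg.

800 mg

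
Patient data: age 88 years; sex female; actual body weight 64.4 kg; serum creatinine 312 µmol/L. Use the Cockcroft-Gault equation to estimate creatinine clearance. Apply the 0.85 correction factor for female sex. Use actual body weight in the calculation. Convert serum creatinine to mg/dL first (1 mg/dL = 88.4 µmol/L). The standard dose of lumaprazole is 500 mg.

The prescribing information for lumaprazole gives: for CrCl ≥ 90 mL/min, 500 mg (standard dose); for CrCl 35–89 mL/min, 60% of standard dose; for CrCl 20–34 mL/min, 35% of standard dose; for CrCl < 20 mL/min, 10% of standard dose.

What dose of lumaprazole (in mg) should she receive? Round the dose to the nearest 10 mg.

SCr = 312 / 88.4 = 3.529 mg/dL
CrCl = (140 − 88) × 64.4 / (72 × 3.529) × 0.85 = 3348.8 / 254.09 × 0.85 ≈ 11.2 mL/min
CrCl ≈ 11 mL/min → bracket < 20 mL/min.
10% of 500 mg = 50 mg

50 mg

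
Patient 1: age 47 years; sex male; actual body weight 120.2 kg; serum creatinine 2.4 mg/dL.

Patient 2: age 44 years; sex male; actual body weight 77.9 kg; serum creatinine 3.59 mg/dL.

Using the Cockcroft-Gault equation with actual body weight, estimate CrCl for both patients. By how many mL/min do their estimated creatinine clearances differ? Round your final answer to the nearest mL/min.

36 mL/min

Patient 1: CrCl = (140 − 47) × 120.2 / (72 × 2.4) = 11178.6 / 172.80 ≈ 64.7 mL/min
Patient 2: CrCl = (140 − 44) × 77.9 / (72 × 3.59) = 7478.4 / 258.48 ≈ 28.9 mL/min
|64.7 − 28.9| = 35.8 mL/min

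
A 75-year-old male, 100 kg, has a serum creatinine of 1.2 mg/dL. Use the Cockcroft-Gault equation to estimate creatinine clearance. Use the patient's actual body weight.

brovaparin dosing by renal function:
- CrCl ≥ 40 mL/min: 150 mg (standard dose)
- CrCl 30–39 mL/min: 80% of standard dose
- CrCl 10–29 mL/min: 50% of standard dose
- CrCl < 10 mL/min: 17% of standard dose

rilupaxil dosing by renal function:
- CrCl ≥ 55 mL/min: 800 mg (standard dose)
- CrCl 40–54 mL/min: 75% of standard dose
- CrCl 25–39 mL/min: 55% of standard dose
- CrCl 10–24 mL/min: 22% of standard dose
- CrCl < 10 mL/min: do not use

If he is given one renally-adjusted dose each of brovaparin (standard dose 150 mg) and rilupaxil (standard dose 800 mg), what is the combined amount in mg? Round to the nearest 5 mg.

CrCl = (140 − 75) × 100 / (72 × 1.2) = 6500.0 / 86.40 ≈ 75.2 mL/min
CrCl ≈ 75 mL/min.
brovaparin: ≥ 40 mL/min → 100% of 150 mg = 150 mg.
rilupaxil: ≥ 55 mL/min → 100% of 800 mg = 800 mg.
Total = 150 + 800 = 950 mg.

950 mg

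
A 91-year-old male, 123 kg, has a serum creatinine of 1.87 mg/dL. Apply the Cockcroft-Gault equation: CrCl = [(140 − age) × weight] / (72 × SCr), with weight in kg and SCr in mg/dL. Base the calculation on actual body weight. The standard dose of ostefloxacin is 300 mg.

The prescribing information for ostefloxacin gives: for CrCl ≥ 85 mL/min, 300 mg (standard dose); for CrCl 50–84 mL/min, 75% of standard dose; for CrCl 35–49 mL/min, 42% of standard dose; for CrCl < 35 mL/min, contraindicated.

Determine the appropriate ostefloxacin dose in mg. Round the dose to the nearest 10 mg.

130 mg

CrCl = (140 − 91) × 123 / (72 × 1.87) = 6027.0 / 134.64 ≈ 44.8 mL/min
CrCl ≈ 45 mL/min → bracket 35–49 mL/min.
42% of 300 mg = 126 mg → 130 mg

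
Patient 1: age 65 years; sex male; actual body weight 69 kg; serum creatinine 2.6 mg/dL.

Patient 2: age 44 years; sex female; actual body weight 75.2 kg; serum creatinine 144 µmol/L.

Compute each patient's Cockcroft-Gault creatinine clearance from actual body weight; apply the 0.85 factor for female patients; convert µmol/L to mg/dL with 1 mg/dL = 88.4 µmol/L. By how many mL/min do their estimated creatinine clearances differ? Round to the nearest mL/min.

Patient 1: CrCl = (140 − 65) × 69 / (72 × 2.6) = 5175.0 / 187.20 ≈ 27.6 mL/min
Patient 2: SCr = 144 / 88.4 = 1.629 mg/dL
Patient 2: CrCl = (140 − 44) × 75.2 / (72 × 1.629) × 0.85 = 7219.2 / 117.29 × 0.85 ≈ 52.3 mL/min
|27.6 − 52.3| = 24.7 mL/min

25 mL/min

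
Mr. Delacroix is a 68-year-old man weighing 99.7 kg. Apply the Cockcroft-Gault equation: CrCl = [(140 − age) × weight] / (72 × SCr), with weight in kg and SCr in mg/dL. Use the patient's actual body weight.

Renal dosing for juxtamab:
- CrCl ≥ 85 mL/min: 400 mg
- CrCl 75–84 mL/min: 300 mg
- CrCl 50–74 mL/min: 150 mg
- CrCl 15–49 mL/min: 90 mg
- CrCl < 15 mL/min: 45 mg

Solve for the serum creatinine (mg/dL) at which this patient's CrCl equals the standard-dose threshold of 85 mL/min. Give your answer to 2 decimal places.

Standard dose requires CrCl ≥ 85 mL/min.
Set (140 − 68) × 99.7 / (72 × SCr) = 85
SCr = (140 − 68) × 99.7 / (72 × 85) = 1.173 mg/dL

1.17 mg/dL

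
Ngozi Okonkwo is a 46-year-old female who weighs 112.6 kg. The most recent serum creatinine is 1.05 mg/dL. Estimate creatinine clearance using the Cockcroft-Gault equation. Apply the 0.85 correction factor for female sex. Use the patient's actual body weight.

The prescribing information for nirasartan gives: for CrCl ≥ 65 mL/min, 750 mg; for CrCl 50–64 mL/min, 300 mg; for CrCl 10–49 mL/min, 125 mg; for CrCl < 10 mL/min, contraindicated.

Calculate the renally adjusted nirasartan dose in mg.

750 mg

CrCl = (140 − 46) × 112.6 / (72 × 1.05) × 0.85 = 10584.4 / 75.60 × 0.85 ≈ 119.0 mL/min
CrCl ≈ 119 mL/min → bracket ≥ 65 mL/min.
Dose for this bracket: 750 mg.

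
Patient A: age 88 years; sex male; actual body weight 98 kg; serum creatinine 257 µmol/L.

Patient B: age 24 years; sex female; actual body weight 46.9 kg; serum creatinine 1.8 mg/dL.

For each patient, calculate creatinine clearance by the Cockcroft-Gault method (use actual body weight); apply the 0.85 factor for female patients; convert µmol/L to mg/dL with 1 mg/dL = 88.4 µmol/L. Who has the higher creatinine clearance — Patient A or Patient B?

Patient B

Patient A: SCr = 257 / 88.4 = 2.907 mg/dL
Patient A: CrCl = (140 − 88) × 98 / (72 × 2.907) = 5096.0 / 209.30 ≈ 24.3 mL/min
Patient B: CrCl = (140 − 24) × 46.9 / (72 × 1.8) × 0.85 = 5440.4 / 129.60 × 0.85 ≈ 35.7 mL/min
24.3 vs 35.7 mL/min → Patient B is higher.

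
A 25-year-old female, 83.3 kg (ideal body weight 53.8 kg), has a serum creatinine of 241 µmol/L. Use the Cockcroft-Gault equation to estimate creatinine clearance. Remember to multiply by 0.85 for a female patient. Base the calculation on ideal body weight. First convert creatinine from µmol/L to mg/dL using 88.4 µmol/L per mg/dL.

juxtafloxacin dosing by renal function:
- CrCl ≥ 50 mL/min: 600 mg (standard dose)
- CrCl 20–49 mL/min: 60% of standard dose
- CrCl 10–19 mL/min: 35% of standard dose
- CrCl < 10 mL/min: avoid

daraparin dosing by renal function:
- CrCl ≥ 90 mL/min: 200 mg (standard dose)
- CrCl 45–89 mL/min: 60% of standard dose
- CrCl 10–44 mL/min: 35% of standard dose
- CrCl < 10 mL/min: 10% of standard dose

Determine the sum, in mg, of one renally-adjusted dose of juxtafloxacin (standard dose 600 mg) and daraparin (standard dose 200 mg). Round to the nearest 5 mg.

430 mg

SCr = 241 / 88.4 = 2.726 mg/dL
CrCl = (140 − 25) × 53.8 / (72 × 2.726) × 0.85 = 6187.0 / 196.27 × 0.85 ≈ 26.8 mL/min
CrCl ≈ 27 mL/min.
juxtafloxacin: 20–49 mL/min → 60% of 600 mg = 360 mg.
daraparin: 10–44 mL/min → 35% of 200 mg = 70 mg.
Total = 360 + 70 = 430 mg.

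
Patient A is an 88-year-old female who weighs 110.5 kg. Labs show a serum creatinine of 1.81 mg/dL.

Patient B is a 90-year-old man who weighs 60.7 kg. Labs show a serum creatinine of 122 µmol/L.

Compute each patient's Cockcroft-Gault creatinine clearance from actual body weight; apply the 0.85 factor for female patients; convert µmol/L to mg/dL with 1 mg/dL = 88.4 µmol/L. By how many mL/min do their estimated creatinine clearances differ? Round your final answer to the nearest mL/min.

Patient A: CrCl = (140 − 88) × 110.5 / (72 × 1.81) × 0.85 = 5746.0 / 130.32 × 0.85 ≈ 37.5 mL/min
Patient B: SCr = 122 / 88.4 = 1.38 mg/dL
Patient B: CrCl = (140 − 90) × 60.7 / (72 × 1.38) = 3035.0 / 99.36 ≈ 30.5 mL/min
|37.5 − 30.5| = 7.0 mL/min

7 mL/min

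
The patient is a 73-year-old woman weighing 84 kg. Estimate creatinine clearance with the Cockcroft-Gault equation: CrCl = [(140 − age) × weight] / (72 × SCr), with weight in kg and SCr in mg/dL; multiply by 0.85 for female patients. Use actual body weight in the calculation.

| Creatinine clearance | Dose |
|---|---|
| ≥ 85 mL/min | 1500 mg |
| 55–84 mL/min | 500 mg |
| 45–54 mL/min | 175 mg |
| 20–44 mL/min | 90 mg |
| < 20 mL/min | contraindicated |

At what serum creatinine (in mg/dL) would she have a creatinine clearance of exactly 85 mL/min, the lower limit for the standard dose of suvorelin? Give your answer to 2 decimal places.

0.78 mg/dL

Standard dose requires CrCl ≥ 85 mL/min.
Set (140 − 73) × 84 × 0.85 / (72 × SCr) = 85
SCr = (140 − 73) × 84 × 0.85 / (72 × 85) = 0.782 mg/dL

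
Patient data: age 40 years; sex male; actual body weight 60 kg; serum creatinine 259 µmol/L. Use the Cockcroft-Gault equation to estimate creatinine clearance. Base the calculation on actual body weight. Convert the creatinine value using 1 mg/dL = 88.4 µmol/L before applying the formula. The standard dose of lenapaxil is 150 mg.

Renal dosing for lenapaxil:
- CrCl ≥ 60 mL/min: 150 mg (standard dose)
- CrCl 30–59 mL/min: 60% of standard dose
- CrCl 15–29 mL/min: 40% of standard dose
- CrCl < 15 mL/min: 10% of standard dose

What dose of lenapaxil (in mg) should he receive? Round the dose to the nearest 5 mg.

60 mg

SCr = 259 / 88.4 = 2.93 mg/dL
CrCl = (140 − 40) × 60 / (72 × 2.93) = 6000.0 / 210.96 ≈ 28.4 mL/min
CrCl ≈ 28 mL/min → bracket 15–29 mL/min.
40% of 150 mg = 60 mg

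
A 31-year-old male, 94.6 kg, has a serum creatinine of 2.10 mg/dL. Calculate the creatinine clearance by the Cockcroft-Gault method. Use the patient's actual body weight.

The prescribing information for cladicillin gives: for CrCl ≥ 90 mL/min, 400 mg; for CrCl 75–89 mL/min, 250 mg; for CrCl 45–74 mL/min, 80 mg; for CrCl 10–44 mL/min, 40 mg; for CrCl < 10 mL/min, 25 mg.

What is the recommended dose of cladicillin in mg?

CrCl = (140 − 31) × 94.6 / (72 × 2.1) = 10311.4 / 151.20 ≈ 68.2 mL/min
CrCl ≈ 68 mL/min → bracket 45–74 mL/min.
Dose for this bracket: 80 mg.

80 mg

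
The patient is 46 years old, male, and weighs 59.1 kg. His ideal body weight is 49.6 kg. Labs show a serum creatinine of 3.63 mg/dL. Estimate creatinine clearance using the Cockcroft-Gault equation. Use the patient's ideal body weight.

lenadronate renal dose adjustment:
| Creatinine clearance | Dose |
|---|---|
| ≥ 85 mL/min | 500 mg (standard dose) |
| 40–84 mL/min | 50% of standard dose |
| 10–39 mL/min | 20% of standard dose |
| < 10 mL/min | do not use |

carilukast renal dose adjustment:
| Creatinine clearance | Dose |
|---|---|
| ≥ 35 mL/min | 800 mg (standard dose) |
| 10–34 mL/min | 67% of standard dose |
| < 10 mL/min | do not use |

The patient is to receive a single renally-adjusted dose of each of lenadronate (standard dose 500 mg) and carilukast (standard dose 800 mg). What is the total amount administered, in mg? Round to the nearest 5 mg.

CrCl = (140 − 46) × 49.6 / (72 × 3.63) = 4662.4 / 261.36 ≈ 17.8 mL/min
CrCl ≈ 18 mL/min.
lenadronate: 10–39 mL/min → 20% of 500 mg = 100 mg.
carilukast: 10–34 mL/min → 67% of 800 mg = 536 mg.
Total = 100 + 536 = 636 mg.

635 mg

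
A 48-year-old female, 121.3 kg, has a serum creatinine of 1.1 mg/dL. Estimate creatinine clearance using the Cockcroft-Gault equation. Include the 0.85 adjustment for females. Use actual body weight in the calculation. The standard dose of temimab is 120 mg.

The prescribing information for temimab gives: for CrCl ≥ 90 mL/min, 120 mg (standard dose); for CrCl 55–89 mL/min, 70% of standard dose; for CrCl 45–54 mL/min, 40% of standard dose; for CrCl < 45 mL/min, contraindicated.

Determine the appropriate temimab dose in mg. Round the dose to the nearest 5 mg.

CrCl = (140 − 48) × 121.3 / (72 × 1.1) × 0.85 = 11159.6 / 79.20 × 0.85 ≈ 119.8 mL/min
CrCl ≈ 120 mL/min → bracket ≥ 90 mL/min.
100% of 120 mg = 120 mg

120 mg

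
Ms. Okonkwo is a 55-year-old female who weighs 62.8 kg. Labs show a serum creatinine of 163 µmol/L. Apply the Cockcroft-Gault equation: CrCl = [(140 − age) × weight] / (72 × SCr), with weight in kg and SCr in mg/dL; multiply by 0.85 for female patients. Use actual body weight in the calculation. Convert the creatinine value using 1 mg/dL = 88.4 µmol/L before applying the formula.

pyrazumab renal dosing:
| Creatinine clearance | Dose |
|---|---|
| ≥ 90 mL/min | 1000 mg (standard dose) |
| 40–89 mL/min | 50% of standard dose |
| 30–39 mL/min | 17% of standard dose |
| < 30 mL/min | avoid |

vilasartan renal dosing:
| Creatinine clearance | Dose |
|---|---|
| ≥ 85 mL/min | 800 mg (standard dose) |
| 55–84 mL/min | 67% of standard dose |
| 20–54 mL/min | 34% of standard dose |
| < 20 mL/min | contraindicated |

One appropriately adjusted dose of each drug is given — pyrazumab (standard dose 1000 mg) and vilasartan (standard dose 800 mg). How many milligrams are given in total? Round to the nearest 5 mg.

440 mg

SCr = 163 / 88.4 = 1.844 mg/dL
CrCl = (140 − 55) × 62.8 / (72 × 1.844) × 0.85 = 5338.0 / 132.77 × 0.85 ≈ 34.2 mL/min
CrCl ≈ 34 mL/min.
pyrazumab: 30–39 mL/min → 17% of 1000 mg = 170 mg.
vilasartan: 20–54 mL/min → 34% of 800 mg = 272 mg.
Total = 170 + 272 = 442 mg.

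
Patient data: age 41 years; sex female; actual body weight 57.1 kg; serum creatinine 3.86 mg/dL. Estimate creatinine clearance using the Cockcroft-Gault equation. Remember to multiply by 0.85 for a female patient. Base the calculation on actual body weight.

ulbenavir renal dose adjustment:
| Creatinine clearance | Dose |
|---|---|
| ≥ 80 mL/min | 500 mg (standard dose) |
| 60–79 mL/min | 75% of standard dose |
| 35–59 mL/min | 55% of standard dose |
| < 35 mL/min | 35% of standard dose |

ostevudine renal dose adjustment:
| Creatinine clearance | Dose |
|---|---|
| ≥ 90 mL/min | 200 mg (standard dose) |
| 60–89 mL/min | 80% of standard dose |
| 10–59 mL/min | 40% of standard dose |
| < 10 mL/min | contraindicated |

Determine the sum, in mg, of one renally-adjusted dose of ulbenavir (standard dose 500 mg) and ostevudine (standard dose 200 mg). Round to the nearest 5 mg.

CrCl = (140 − 41) × 57.1 / (72 × 3.86) × 0.85 = 5652.9 / 277.92 × 0.85 ≈ 17.3 mL/min
CrCl ≈ 17 mL/min.
ulbenavir: < 35 mL/min → 35% of 500 mg = 175 mg.
ostevudine: 10–59 mL/min → 40% of 200 mg = 80 mg.
Total = 175 + 80 = 255 mg.

255 mg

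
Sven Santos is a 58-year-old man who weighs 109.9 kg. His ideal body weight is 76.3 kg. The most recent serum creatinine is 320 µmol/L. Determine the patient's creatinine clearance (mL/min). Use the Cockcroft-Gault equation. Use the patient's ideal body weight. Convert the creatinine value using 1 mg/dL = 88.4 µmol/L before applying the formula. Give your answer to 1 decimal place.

24.0 mL/min

SCr = 320 / 88.4 = 3.62 mg/dL
CrCl = (140 − 58) × 76.3 / (72 × 3.62) = 6256.6 / 260.64 ≈ 24.0 mL/min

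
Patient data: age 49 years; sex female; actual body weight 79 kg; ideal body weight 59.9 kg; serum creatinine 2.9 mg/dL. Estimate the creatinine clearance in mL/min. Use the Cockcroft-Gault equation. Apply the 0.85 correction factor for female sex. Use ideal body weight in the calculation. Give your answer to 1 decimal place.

22.2 mL/min

CrCl = (140 − 49) × 59.9 / (72 × 2.9) × 0.85 = 5450.9 / 208.80 × 0.85 ≈ 22.2 mL/min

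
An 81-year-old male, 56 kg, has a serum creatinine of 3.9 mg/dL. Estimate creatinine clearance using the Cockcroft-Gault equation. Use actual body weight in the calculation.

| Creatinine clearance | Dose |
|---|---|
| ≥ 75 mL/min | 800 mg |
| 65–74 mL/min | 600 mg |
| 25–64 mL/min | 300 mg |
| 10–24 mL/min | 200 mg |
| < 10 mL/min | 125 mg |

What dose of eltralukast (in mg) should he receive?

CrCl = (140 − 81) × 56 / (72 × 3.9) = 3304.0 / 280.80 ≈ 11.8 mL/min
CrCl ≈ 12 mL/min → bracket 10–24 mL/min.
Dose for this bracket: 200 mg.

200 mg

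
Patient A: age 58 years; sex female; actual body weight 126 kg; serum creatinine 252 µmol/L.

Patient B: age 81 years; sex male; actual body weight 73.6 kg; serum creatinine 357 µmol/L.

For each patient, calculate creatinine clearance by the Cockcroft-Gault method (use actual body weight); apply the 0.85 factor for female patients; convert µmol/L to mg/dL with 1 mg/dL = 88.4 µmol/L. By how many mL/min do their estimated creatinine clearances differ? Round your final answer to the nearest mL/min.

Patient A: SCr = 252 / 88.4 = 2.851 mg/dL
Patient A: CrCl = (140 − 58) × 126 / (72 × 2.851) × 0.85 = 10332.0 / 205.27 × 0.85 ≈ 42.8 mL/min
Patient B: SCr = 357 / 88.4 = 4.038 mg/dL
Patient B: CrCl = (140 − 81) × 73.6 / (72 × 4.038) = 4342.4 / 290.74 ≈ 14.9 mL/min
|42.8 − 14.9| = 27.9 mL/min

28 mL/min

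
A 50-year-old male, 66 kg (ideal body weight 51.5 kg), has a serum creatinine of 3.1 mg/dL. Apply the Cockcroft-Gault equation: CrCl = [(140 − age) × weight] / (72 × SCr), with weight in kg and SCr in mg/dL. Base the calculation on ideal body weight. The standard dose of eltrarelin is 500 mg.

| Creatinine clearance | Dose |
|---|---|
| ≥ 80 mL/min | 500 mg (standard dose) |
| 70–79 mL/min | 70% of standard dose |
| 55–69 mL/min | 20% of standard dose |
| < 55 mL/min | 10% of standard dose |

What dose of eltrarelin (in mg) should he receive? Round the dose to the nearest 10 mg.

CrCl = (140 − 50) × 51.5 / (72 × 3.1) = 4635.0 / 223.20 ≈ 20.8 mL/min
CrCl ≈ 21 mL/min → bracket < 55 mL/min.
10% of 500 mg = 50 mg

50 mg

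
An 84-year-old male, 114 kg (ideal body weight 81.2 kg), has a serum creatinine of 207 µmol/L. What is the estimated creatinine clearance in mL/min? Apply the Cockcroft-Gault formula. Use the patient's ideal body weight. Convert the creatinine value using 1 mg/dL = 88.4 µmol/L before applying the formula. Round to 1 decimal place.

27.0 mL/min

SCr = 207 / 88.4 = 2.342 mg/dL
CrCl = (140 − 84) × 81.2 / (72 × 2.342) = 4547.2 / 168.62 ≈ 27.0 mL/min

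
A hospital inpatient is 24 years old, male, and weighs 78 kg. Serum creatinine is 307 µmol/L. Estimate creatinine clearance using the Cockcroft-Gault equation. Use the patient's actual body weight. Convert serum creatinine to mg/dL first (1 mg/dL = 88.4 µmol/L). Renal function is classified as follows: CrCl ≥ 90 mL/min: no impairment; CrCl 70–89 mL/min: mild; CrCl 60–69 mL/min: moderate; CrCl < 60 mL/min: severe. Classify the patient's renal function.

severe

SCr = 307 / 88.4 = 3.473 mg/dL
CrCl = (140 − 24) × 78 / (72 × 3.473) = 9048.0 / 250.06 ≈ 36.2 mL/min
36 mL/min falls in the 'severe' range.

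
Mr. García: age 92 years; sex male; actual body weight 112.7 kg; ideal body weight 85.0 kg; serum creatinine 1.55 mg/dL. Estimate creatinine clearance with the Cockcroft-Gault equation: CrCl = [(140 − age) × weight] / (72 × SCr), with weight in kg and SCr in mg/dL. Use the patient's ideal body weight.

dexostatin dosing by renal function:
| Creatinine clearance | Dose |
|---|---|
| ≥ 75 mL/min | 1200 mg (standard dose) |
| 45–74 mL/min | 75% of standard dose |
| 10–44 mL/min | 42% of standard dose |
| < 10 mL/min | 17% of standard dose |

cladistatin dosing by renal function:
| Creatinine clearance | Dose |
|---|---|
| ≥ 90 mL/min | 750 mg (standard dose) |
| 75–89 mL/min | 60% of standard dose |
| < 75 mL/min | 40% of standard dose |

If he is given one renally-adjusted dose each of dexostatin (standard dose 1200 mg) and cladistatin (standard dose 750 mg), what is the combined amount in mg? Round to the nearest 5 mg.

805 mg

CrCl = (140 − 92) × 85 / (72 × 1.55) = 4080.0 / 111.60 ≈ 36.6 mL/min
CrCl ≈ 37 mL/min.
dexostatin: 10–44 mL/min → 42% of 1200 mg = 504 mg.
cladistatin: < 75 mL/min → 40% of 750 mg = 300 mg.
Total = 504 + 300 = 804 mg.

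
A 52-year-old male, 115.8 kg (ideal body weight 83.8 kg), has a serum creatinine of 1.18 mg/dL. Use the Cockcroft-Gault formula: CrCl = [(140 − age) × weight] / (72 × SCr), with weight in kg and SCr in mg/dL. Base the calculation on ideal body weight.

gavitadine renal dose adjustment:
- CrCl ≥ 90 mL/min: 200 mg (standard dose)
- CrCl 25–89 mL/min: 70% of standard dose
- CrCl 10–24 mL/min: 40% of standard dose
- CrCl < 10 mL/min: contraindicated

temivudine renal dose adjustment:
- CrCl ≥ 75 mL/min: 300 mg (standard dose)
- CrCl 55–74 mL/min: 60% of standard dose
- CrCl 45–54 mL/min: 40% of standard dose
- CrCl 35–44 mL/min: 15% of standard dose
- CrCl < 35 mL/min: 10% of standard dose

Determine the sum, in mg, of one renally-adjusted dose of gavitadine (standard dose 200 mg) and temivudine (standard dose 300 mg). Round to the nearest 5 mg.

CrCl = (140 − 52) × 83.8 / (72 × 1.18) = 7374.4 / 84.96 ≈ 86.8 mL/min
CrCl ≈ 87 mL/min.
gavitadine: 25–89 mL/min → 70% of 200 mg = 140 mg.
temivudine: ≥ 75 mL/min → 100% of 300 mg = 300 mg.
Total = 140 + 300 = 440 mg.

440 mg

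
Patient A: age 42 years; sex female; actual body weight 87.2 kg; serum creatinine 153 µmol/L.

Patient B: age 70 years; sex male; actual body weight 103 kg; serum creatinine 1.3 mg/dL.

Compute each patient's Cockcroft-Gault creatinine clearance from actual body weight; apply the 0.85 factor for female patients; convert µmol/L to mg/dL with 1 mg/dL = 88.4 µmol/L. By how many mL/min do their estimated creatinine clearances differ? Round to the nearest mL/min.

19 mL/min

Patient A: SCr = 153 / 88.4 = 1.731 mg/dL
Patient A: CrCl = (140 − 42) × 87.2 / (72 × 1.731) × 0.85 = 8545.6 / 124.63 × 0.85 ≈ 58.3 mL/min
Patient B: CrCl = (140 − 70) × 103 / (72 × 1.3) = 7210.0 / 93.60 ≈ 77.0 mL/min
|58.3 − 77.0| = 18.7 mL/min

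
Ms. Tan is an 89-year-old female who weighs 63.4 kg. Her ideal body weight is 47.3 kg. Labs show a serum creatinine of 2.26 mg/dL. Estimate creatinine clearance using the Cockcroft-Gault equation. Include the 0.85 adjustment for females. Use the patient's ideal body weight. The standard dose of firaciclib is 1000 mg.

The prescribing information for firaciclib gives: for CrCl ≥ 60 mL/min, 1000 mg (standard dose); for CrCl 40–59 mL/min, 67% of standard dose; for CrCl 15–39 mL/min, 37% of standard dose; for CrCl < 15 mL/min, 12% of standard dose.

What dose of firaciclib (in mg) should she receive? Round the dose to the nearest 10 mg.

120 mg

CrCl = (140 − 89) × 47.3 / (72 × 2.26) × 0.85 = 2412.3 / 162.72 × 0.85 ≈ 12.6 mL/min
CrCl ≈ 13 mL/min → bracket < 15 mL/min.
12% of 1000 mg = 120 mg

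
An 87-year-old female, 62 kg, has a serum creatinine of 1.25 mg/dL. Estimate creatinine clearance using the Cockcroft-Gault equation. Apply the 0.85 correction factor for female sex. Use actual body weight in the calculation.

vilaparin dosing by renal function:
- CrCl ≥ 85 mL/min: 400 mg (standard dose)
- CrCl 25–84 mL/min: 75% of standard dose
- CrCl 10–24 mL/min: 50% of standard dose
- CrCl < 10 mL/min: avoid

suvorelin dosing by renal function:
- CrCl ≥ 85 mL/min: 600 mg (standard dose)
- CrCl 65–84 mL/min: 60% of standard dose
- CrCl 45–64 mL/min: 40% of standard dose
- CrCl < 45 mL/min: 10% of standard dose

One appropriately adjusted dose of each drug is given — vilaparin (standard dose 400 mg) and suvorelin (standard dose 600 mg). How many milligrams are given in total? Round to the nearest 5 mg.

360 mg

CrCl = (140 − 87) × 62 / (72 × 1.25) × 0.85 = 3286.0 / 90.00 × 0.85 ≈ 31.0 mL/min
CrCl ≈ 31 mL/min.
vilaparin: 25–84 mL/min → 75% of 400 mg = 300 mg.
suvorelin: < 45 mL/min → 10% of 600 mg = 60 mg.
Total = 300 + 60 = 360 mg.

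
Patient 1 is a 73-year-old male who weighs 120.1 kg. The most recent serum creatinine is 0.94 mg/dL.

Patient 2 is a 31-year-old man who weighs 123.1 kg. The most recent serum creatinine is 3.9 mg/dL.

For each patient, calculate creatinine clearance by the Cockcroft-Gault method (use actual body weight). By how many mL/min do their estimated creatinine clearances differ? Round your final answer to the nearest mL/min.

Patient 1: CrCl = (140 − 73) × 120.1 / (72 × 0.94) = 8046.7 / 67.68 ≈ 118.9 mL/min
Patient 2: CrCl = (140 − 31) × 123.1 / (72 × 3.9) = 13417.9 / 280.80 ≈ 47.8 mL/min
|118.9 − 47.8| = 71.1 mL/min

71 mL/min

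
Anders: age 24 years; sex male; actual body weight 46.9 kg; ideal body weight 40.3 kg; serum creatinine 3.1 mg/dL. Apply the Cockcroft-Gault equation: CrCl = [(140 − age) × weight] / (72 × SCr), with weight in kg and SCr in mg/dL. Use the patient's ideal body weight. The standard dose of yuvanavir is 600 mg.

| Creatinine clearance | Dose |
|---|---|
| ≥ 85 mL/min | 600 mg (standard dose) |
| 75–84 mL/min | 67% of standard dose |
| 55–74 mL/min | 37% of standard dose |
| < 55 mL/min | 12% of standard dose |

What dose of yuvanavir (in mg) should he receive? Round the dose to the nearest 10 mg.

70 mg

CrCl = (140 − 24) × 40.3 / (72 × 3.1) = 4674.8 / 223.20 ≈ 20.9 mL/min
CrCl ≈ 21 mL/min → bracket < 55 mL/min.
12% of 600 mg = 72 mg → 70 mg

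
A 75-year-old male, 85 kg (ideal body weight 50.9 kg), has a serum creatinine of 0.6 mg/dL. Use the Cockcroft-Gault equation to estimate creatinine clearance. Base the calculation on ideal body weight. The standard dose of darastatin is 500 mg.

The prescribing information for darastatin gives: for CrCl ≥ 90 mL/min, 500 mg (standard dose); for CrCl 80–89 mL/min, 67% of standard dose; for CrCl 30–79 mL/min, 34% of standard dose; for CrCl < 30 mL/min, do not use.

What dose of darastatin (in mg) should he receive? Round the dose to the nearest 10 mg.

CrCl = (140 − 75) × 50.9 / (72 × 0.6) = 3308.5 / 43.20 ≈ 76.6 mL/min
CrCl ≈ 77 mL/min → bracket 30–79 mL/min.
34% of 500 mg = 170 mg

170 mg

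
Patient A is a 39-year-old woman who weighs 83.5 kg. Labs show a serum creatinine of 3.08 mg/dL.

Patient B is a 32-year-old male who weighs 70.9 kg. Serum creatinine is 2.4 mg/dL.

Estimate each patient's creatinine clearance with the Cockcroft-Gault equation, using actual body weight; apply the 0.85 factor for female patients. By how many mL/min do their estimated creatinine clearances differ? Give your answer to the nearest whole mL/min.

12 mL/min

Patient A: CrCl = (140 − 39) × 83.5 / (72 × 3.08) × 0.85 = 8433.5 / 221.76 × 0.85 ≈ 32.3 mL/min
Patient B: CrCl = (140 − 32) × 70.9 / (72 × 2.4) = 7657.2 / 172.80 ≈ 44.3 mL/min
|32.3 − 44.3| = 12.0 mL/min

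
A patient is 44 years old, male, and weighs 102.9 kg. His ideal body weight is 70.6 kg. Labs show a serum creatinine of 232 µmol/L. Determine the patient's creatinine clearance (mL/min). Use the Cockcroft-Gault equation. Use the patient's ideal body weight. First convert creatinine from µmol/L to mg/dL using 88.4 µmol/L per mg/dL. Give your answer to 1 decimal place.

SCr = 232 / 88.4 = 2.624 mg/dL
CrCl = (140 − 44) × 70.6 / (72 × 2.624) = 6777.6 / 188.93 ≈ 35.9 mL/min

35.9 mL/min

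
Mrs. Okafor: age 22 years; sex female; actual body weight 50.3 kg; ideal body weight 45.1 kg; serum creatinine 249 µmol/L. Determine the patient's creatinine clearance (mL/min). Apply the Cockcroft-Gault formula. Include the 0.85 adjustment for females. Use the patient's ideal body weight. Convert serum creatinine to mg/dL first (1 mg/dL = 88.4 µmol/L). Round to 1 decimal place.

22.3 mL/min

SCr = 249 / 88.4 = 2.817 mg/dL
CrCl = (140 − 22) × 45.1 / (72 × 2.817) × 0.85 = 5321.8 / 202.82 × 0.85 ≈ 22.3 mL/min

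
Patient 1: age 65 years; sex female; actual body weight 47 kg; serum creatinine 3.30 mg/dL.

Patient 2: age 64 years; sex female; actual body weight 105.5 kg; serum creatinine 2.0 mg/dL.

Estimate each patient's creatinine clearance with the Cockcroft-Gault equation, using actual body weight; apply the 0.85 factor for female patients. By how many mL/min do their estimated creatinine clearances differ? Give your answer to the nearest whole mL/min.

Patient 1: CrCl = (140 − 65) × 47 / (72 × 3.3) × 0.85 = 3525.0 / 237.60 × 0.85 ≈ 12.6 mL/min
Patient 2: CrCl = (140 − 64) × 105.5 / (72 × 2) × 0.85 = 8018.0 / 144.00 × 0.85 ≈ 47.3 mL/min
|12.6 − 47.3| = 34.7 mL/min

35 mL/min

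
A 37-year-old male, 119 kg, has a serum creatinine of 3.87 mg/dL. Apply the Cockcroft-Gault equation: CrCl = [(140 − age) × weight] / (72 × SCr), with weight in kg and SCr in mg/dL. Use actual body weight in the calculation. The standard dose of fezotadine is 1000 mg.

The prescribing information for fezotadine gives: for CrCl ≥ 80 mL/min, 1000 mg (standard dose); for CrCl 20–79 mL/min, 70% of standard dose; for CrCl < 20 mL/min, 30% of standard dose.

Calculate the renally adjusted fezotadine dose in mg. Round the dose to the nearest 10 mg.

CrCl = (140 − 37) × 119 / (72 × 3.87) = 12257.0 / 278.64 ≈ 44.0 mL/min
CrCl ≈ 44 mL/min → bracket 20–79 mL/min.
70% of 1000 mg = 700 mg

700 mg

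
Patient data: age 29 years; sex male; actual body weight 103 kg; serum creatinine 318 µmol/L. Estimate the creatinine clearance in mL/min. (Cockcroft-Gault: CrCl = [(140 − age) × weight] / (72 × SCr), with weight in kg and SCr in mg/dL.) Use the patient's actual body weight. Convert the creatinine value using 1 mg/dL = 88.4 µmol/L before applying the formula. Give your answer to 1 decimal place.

SCr = 318 / 88.4 = 3.597 mg/dL
CrCl = (140 − 29) × 103 / (72 × 3.597) = 11433.0 / 258.98 ≈ 44.1 mL/min

44.1 mL/min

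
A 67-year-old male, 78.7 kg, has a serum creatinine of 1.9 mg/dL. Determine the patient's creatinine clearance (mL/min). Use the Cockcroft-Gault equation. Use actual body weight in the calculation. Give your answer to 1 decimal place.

42.0 mL/min

CrCl = (140 − 67) × 78.7 / (72 × 1.9) = 5745.1 / 136.80 ≈ 42.0 mL/min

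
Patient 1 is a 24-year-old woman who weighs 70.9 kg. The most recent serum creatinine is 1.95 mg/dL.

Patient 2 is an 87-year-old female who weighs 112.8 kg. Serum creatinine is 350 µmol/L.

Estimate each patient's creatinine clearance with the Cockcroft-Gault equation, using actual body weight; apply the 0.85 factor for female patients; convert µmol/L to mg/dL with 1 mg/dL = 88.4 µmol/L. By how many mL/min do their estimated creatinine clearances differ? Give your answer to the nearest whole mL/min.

Patient 1: CrCl = (140 − 24) × 70.9 / (72 × 1.95) × 0.85 = 8224.4 / 140.40 × 0.85 ≈ 49.8 mL/min
Patient 2: SCr = 350 / 88.4 = 3.959 mg/dL
Patient 2: CrCl = (140 − 87) × 112.8 / (72 × 3.959) × 0.85 = 5978.4 / 285.05 × 0.85 ≈ 17.8 mL/min
|49.8 − 17.8| = 32.0 mL/min

32 mL/min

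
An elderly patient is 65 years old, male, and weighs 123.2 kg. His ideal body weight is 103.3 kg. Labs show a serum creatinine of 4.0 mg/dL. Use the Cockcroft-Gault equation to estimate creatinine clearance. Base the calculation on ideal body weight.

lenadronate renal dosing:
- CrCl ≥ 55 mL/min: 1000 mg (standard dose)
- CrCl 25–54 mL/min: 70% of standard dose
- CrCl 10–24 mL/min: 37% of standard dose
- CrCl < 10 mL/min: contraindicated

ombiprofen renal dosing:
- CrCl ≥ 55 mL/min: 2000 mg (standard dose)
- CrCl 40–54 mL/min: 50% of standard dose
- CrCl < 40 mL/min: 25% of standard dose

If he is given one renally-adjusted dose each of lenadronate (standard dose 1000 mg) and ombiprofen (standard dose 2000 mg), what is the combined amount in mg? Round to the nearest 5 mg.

1200 mg

CrCl = (140 − 65) × 103.3 / (72 × 4) = 7747.5 / 288.00 ≈ 26.9 mL/min
CrCl ≈ 27 mL/min.
lenadronate: 25–54 mL/min → 70% of 1000 mg = 700 mg.
ombiprofen: < 40 mL/min → 25% of 2000 mg = 500 mg.
Total = 700 + 500 = 1200 mg.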